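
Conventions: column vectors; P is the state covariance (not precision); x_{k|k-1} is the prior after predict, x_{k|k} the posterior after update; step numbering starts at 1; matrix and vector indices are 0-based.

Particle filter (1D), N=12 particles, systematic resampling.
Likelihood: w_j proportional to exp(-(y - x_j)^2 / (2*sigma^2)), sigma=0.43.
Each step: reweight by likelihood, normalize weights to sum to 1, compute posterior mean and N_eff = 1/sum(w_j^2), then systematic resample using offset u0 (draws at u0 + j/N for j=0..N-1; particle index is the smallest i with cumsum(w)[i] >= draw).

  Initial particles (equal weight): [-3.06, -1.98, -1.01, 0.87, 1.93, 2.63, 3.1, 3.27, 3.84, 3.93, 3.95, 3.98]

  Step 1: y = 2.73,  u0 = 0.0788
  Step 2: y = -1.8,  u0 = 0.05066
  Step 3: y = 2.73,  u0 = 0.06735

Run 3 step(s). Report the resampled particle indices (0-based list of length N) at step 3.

resampled_idx = [0, 1, 2, 3, 4, 5, 6, 7, 8, 9, 10, 11]

step 1: w=[0.0000, 0.0000, 0.0000, 0.0000, 0.0743, 0.4082, 0.2896, 0.1906, 0.0150, 0.0085, 0.0075, 0.0061]  mean=2.8835  Neff=3.4153  idx=[5, 5, 5, 5, 5, 6, 6, 6, 6, 7, 7, 11]
step 2: w=[0.2000, 0.2000, 0.2000, 0.2000, 0.2000, 0.0000, 0.0000, 0.0000, 0.0000, 0.0000, 0.0000, 0.0000]  mean=2.6300  Neff=5.0001  idx=[0, 0, 1, 1, 1, 2, 2, 3, 3, 4, 4, 4]
step 3: w=[0.0833, 0.0833, 0.0833, 0.0833, 0.0833, 0.0833, 0.0833, 0.0833, 0.0833, 0.0833, 0.0833, 0.0833]  mean=2.6300  Neff=12.0000  idx=[0, 1, 2, 3, 4, 5, 6, 7, 8, 9, 10, 11]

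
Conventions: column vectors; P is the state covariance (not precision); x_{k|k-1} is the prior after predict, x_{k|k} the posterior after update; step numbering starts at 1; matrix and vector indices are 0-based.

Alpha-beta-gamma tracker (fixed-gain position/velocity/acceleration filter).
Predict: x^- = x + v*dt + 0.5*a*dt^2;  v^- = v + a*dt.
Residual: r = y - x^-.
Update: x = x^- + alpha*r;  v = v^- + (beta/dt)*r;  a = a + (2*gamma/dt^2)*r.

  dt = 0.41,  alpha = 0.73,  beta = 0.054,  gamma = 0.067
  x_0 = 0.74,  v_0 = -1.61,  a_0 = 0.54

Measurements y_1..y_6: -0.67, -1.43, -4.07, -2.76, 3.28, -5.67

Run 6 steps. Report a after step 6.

a_post = 0.2050

step 1: x_pred=0.1253  r=-0.7953  x^+=-0.4553  v^+=-1.4933  a^+=-0.0940
step 2: x_pred=-1.0754  r=-0.3546  x^+=-1.3343  v^+=-1.5786  a^+=-0.3766
step 3: x_pred=-2.0131  r=-2.0569  x^+=-3.5146  v^+=-2.0039  a^+=-2.0162
step 4: x_pred=-4.5057  r=1.7457  x^+=-3.2313  v^+=-2.6006  a^+=-0.6246
step 5: x_pred=-4.3501  r=7.6301  x^+=1.2199  v^+=-1.8518  a^+=5.4576
step 6: x_pred=0.9194  r=-6.5894  x^+=-3.8909  v^+=-0.4820  a^+=0.2050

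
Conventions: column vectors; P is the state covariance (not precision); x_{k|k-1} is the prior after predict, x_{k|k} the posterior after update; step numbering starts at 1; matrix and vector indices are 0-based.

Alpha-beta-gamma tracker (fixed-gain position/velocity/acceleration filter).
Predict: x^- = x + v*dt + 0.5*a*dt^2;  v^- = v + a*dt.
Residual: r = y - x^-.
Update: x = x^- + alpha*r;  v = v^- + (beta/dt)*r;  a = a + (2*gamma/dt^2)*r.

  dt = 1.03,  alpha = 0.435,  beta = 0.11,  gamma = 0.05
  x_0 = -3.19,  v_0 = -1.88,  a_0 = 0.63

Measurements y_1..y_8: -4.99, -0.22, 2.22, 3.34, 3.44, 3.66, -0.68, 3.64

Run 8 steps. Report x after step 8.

step 1: x_pred=-4.7922  r=-0.1978  x^+=-4.8783  v^+=-1.2522  a^+=0.6114
step 2: x_pred=-5.8437  r=5.6237  x^+=-3.3974  v^+=-0.0219  a^+=1.1414
step 3: x_pred=-2.8145  r=5.0345  x^+=-0.6245  v^+=1.6914  a^+=1.6160
step 4: x_pred=1.9749  r=1.3651  x^+=2.5687  v^+=3.5017  a^+=1.7447
step 5: x_pred=7.1009  r=-3.6609  x^+=5.5084  v^+=4.9077  a^+=1.3996
step 6: x_pred=11.3058  r=-7.6458  x^+=7.9799  v^+=5.5328  a^+=0.6789
step 7: x_pred=14.0388  r=-14.7188  x^+=7.6361  v^+=4.6602  a^+=-0.7085
step 8: x_pred=12.0603  r=-8.4203  x^+=8.3975  v^+=3.0312  a^+=-1.5022

x_post = 8.3975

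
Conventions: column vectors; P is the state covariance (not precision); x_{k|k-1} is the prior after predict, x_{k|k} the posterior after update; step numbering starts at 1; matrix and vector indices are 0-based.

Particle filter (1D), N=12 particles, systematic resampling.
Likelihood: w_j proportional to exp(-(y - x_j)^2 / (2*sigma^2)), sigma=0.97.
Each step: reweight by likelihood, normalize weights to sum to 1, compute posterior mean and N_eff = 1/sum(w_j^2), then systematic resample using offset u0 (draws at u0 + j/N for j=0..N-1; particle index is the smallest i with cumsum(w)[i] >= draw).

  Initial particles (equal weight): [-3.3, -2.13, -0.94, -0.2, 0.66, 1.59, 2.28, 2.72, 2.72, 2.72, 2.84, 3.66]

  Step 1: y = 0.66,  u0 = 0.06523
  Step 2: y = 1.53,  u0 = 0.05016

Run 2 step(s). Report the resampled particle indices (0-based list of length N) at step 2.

step 1: w=[0.0001, 0.0049, 0.0794, 0.2090, 0.3096, 0.1955, 0.0768, 0.0325, 0.0325, 0.0325, 0.0248, 0.0026]  mean=0.9077  Neff=5.1618  idx=[2, 3, 3, 4, 4, 4, 4, 5, 5, 6, 7, 10]
step 2: w=[0.0058, 0.0303, 0.0303, 0.0993, 0.0993, 0.0993, 0.0993, 0.1482, 0.1482, 0.1102, 0.0700, 0.0597]  mean=1.3271  Neff=9.4444  idx=[2, 3, 4, 5, 6, 7, 7, 8, 8, 9, 10, 11]

resampled_idx = [2, 3, 4, 5, 6, 7, 7, 8, 8, 9, 10, 11]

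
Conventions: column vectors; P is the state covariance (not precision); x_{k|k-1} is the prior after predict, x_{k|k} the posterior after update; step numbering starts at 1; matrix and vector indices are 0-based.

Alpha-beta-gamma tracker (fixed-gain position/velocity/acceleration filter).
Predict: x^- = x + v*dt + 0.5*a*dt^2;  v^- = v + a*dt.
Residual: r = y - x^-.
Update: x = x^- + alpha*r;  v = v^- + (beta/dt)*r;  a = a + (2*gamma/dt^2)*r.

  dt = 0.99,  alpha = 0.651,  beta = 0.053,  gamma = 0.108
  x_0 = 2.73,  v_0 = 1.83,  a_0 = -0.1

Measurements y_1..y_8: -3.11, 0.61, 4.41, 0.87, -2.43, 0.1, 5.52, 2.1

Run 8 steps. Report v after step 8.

step 1: x_pred=4.4927  r=-7.6027  x^+=-0.4567  v^+=1.3240  a^+=-1.7755
step 2: x_pred=-0.0160  r=0.6260  x^+=0.3915  v^+=-0.4003  a^+=-1.6376
step 3: x_pred=-0.8072  r=5.2172  x^+=2.5892  v^+=-1.7421  a^+=-0.4878
step 4: x_pred=0.6254  r=0.2446  x^+=0.7846  v^+=-2.2119  a^+=-0.4339
step 5: x_pred=-1.6178  r=-0.8122  x^+=-2.1465  v^+=-2.6849  a^+=-0.6129
step 6: x_pred=-5.1050  r=5.2050  x^+=-1.7165  v^+=-3.0130  a^+=0.5342
step 7: x_pred=-4.4376  r=9.9576  x^+=2.0448  v^+=-1.9510  a^+=2.7288
step 8: x_pred=1.4505  r=0.6495  x^+=1.8733  v^+=0.7852  a^+=2.8719

v_post = 0.7852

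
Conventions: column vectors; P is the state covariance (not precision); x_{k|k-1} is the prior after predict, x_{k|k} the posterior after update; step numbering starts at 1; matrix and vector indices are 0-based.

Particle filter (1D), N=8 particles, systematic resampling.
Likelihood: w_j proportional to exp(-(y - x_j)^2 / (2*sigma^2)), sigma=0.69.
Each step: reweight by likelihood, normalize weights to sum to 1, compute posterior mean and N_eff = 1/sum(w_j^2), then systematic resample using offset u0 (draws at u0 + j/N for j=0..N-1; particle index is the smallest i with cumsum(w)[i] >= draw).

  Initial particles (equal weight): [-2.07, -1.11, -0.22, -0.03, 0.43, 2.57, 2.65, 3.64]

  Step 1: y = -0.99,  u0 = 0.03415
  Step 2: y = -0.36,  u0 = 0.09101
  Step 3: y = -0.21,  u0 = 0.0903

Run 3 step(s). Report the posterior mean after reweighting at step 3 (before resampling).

step 1: w=[0.1269, 0.4254, 0.2317, 0.1641, 0.0520, 0.0000, 0.0000, 0.0000]  mean=-0.7684  Neff=3.5668  idx=[0, 1, 1, 1, 1, 2, 3, 3]
step 2: w=[0.0092, 0.1102, 0.1102, 0.1102, 0.1102, 0.1949, 0.1775, 0.1775]  mean=-0.5620  Neff=6.6811  idx=[1, 2, 4, 5, 5, 6, 7, 7]
step 3: w=[0.0691, 0.0691, 0.0691, 0.1618, 0.1618, 0.1564, 0.1564, 0.1564]  mean=-0.3154  Neff=7.1413  idx=[1, 3, 3, 4, 5, 6, 6, 7]

post_mean = -0.3154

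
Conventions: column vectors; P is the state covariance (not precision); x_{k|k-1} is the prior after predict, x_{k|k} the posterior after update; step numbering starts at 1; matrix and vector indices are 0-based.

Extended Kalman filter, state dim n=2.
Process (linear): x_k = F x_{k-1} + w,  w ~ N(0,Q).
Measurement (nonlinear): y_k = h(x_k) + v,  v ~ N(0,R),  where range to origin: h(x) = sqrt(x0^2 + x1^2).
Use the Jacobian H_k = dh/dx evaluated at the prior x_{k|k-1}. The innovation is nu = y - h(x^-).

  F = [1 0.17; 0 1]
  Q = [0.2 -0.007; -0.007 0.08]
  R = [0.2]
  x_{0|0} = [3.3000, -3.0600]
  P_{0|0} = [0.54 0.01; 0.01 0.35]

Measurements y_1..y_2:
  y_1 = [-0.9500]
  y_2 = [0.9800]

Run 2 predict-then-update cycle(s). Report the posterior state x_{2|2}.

step 1: x^-=[2.7798, -3.0600]  P^-=[0.7535 0.0625; 0.0625 0.4300]  H_jac=[0.6724 -0.7402]  S=[0.7141]  K=[0.6448; -0.3869]  nu=[-5.0841]  x^+=[-0.4983, -1.0931]  P^+=[0.4567 0.2406; 0.2406 0.3231]
step 2: x^-=[-0.6841, -1.0931]  P^-=[0.7478 0.2886; 0.2886 0.4031]  H_jac=[-0.5305 -0.8477]  S=[0.9597]  K=[-0.6683; -0.5156]  nu=[-0.3095]  x^+=[-0.4773, -0.9335]  P^+=[0.3192 -0.0421; -0.0421 0.1480]

x_post = [-0.4773, -0.9335]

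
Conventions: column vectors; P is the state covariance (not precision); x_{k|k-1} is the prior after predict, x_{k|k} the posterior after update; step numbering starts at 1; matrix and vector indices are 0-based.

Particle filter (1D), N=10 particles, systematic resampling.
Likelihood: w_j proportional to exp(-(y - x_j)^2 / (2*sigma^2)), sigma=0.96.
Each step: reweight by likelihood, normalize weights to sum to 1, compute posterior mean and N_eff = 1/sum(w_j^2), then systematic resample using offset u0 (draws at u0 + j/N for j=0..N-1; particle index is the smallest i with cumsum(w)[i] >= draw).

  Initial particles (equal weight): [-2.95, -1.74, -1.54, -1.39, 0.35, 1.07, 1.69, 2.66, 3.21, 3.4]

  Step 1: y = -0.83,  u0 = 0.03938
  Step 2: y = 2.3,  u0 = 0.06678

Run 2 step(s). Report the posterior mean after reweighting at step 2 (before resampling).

step 1: w=[0.0294, 0.2146, 0.2558, 0.2836, 0.1580, 0.0474, 0.0107, 0.0005, 0.0000, 0.0000]  mean=-1.1225  Neff=4.5434  idx=[1, 1, 1, 2, 2, 3, 3, 3, 4, 4]
step 2: w=[0.0006, 0.0006, 0.0006, 0.0013, 0.0013, 0.0024, 0.0024, 0.0024, 0.4943, 0.4943]  mean=0.3290  Neff=2.0467  idx=[8, 8, 8, 8, 8, 9, 9, 9, 9, 9]

post_mean = 0.3290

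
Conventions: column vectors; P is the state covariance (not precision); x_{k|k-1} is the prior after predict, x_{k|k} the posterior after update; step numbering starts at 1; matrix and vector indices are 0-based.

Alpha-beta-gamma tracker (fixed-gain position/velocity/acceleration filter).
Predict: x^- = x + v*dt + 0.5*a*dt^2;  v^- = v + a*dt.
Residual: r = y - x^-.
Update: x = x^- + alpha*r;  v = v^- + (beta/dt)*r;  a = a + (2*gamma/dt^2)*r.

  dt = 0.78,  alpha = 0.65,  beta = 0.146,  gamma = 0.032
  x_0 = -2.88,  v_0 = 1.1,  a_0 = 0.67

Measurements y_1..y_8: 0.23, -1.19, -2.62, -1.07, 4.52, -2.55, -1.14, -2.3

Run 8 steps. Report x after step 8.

x_post = -1.5319

step 1: x_pred=-1.8182  r=2.0482  x^+=-0.4869  v^+=2.0060  a^+=0.8855
step 2: x_pred=1.3472  r=-2.5372  x^+=-0.3020  v^+=2.2217  a^+=0.6186
step 3: x_pred=1.6191  r=-4.2391  x^+=-1.1363  v^+=1.9107  a^+=0.1726
step 4: x_pred=0.4066  r=-1.4766  x^+=-0.5532  v^+=1.7690  a^+=0.0173
step 5: x_pred=0.8319  r=3.6881  x^+=3.2292  v^+=2.4728  a^+=0.4053
step 6: x_pred=5.2813  r=-7.8313  x^+=0.1909  v^+=1.3231  a^+=-0.4185
step 7: x_pred=1.0956  r=-2.2356  x^+=-0.3575  v^+=0.5782  a^+=-0.6537
step 8: x_pred=-0.1054  r=-2.1946  x^+=-1.5319  v^+=-0.3425  a^+=-0.8846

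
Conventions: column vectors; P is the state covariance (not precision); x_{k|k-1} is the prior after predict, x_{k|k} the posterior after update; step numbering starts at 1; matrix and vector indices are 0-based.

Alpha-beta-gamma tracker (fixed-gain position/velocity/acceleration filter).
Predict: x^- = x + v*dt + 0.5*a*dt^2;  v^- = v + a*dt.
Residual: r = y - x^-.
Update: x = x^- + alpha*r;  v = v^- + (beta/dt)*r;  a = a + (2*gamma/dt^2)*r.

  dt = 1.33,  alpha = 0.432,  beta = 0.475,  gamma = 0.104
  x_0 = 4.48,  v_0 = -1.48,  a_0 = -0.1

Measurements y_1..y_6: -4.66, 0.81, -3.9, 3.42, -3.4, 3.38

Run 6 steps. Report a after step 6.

a_post = 0.7851

step 1: x_pred=2.4232  r=-7.0832  x^+=-0.6368  v^+=-4.1427  a^+=-0.9329
step 2: x_pred=-6.9716  r=7.7816  x^+=-3.6100  v^+=-2.6043  a^+=-0.0179
step 3: x_pred=-7.0895  r=3.1895  x^+=-5.7116  v^+=-1.4889  a^+=0.3572
step 4: x_pred=-7.3760  r=10.7960  x^+=-2.7121  v^+=2.8418  a^+=1.6266
step 5: x_pred=2.5062  r=-5.9062  x^+=-0.0453  v^+=2.8959  a^+=0.9322
step 6: x_pred=4.6307  r=-1.2507  x^+=4.0904  v^+=3.6890  a^+=0.7851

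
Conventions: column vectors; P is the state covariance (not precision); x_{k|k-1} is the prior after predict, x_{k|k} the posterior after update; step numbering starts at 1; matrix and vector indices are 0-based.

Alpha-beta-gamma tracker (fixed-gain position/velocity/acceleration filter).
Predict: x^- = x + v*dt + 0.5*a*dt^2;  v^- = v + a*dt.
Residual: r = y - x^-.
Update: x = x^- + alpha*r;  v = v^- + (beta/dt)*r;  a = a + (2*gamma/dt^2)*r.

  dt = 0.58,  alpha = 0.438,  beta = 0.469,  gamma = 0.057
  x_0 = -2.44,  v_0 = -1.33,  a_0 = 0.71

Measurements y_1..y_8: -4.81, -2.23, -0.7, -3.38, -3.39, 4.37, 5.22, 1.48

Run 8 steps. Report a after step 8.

a_post = -0.1125

step 1: x_pred=-3.0920  r=-1.7180  x^+=-3.8445  v^+=-2.3074  a^+=0.1278
step 2: x_pred=-5.1613  r=2.9313  x^+=-3.8774  v^+=0.1370  a^+=1.1212
step 3: x_pred=-3.6094  r=2.9094  x^+=-2.3351  v^+=3.1398  a^+=2.1071
step 4: x_pred=-0.1595  r=-3.2205  x^+=-1.5701  v^+=1.7578  a^+=1.0157
step 5: x_pred=-0.3797  r=-3.0103  x^+=-1.6982  v^+=-0.0872  a^+=-0.0044
step 6: x_pred=-1.7496  r=6.1196  x^+=0.9308  v^+=4.8586  a^+=2.0694
step 7: x_pred=4.0969  r=1.1231  x^+=4.5888  v^+=6.9671  a^+=2.4500
step 8: x_pred=9.0418  r=-7.5618  x^+=5.7297  v^+=2.2735  a^+=-0.1125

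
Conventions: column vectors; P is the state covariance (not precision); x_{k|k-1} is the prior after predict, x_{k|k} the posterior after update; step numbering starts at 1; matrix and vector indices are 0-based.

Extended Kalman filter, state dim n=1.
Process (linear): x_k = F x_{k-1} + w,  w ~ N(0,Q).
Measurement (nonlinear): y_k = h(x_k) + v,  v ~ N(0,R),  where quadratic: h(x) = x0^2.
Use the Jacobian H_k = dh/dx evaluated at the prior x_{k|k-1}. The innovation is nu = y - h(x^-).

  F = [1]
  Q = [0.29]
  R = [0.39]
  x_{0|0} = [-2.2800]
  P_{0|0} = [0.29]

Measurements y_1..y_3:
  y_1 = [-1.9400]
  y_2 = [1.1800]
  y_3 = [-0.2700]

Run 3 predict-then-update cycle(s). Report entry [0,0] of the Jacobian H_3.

H_jac[0,0] = -2.0339

step 1: x^-=[-2.2800]  P^-=[0.5800]  H_jac=[-4.5600]  S=[12.4503]  K=[-0.2124]  nu=[-7.1384]  x^+=[-0.7636]  P^+=[0.0182]
step 2: x^-=[-0.7636]  P^-=[0.3082]  H_jac=[-1.5272]  S=[1.1087]  K=[-0.4245]  nu=[0.5969]  x^+=[-1.0170]  P^+=[0.1084]
step 3: x^-=[-1.0170]  P^-=[0.3984]  H_jac=[-2.0339]  S=[2.0381]  K=[-0.3976]  nu=[-1.3042]  x^+=[-0.4984]  P^+=[0.0762]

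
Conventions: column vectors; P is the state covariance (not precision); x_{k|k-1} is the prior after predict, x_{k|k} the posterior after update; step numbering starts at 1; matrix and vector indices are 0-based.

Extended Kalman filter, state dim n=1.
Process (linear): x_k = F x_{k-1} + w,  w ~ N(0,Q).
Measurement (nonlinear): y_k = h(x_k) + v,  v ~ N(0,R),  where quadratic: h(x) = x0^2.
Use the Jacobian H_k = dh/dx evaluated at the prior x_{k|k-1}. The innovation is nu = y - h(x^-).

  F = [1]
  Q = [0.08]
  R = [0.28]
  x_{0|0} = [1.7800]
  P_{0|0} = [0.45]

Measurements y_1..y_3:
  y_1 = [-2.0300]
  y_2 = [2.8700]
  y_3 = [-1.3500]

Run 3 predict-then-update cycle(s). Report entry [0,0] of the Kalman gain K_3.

step 1: x^-=[1.7800]  P^-=[0.5300]  H_jac=[3.5600]  S=[6.9970]  K=[0.2697]  nu=[-5.1984]  x^+=[0.3782]  P^+=[0.0212]
step 2: x^-=[0.3782]  P^-=[0.1012]  H_jac=[0.7564]  S=[0.3379]  K=[0.2266]  nu=[2.7270]  x^+=[0.9960]  P^+=[0.0839]
step 3: x^-=[0.9960]  P^-=[0.1639]  H_jac=[1.9921]  S=[0.9303]  K=[0.3509]  nu=[-2.3421]  x^+=[0.1742]  P^+=[0.0493]

K[0,0] = 0.3509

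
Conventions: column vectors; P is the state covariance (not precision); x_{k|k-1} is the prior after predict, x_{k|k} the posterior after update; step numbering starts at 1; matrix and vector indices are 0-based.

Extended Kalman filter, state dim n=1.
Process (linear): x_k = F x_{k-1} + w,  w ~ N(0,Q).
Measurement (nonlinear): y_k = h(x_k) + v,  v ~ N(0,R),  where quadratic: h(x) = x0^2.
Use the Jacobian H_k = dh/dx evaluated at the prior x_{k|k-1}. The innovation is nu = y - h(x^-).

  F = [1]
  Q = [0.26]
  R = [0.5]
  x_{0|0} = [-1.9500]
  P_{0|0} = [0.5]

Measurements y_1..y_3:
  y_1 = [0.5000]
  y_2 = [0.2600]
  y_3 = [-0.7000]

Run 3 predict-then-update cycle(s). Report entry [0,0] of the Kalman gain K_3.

K[0,0] = -0.3942

step 1: x^-=[-1.9500]  P^-=[0.7600]  H_jac=[-3.9000]  S=[12.0596]  K=[-0.2458]  nu=[-3.3025]  x^+=[-1.1383]  P^+=[0.0315]
step 2: x^-=[-1.1383]  P^-=[0.2915]  H_jac=[-2.2766]  S=[2.0109]  K=[-0.3300]  nu=[-1.0358]  x^+=[-0.7965]  P^+=[0.0725]
step 3: x^-=[-0.7965]  P^-=[0.3325]  H_jac=[-1.5930]  S=[1.3437]  K=[-0.3942]  nu=[-1.3344]  x^+=[-0.2705]  P^+=[0.1237]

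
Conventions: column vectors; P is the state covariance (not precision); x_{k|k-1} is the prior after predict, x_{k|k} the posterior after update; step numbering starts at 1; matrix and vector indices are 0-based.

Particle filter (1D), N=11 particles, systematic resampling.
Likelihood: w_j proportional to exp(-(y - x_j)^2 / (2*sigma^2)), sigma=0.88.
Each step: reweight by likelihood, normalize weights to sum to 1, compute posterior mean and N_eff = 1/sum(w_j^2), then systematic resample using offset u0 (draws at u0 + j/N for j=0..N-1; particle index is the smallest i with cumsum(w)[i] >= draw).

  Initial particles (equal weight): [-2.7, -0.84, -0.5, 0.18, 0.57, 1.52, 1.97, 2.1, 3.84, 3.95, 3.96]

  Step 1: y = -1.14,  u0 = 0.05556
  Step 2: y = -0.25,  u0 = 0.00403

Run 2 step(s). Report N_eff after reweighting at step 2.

step 1: w=[0.0863, 0.3918, 0.3187, 0.1348, 0.0629, 0.0043, 0.0008, 0.0005, 0.0000, 0.0000, 0.0000]  mean=-0.6522  Neff=3.5131  idx=[0, 1, 1, 1, 1, 2, 2, 2, 2, 3, 4]
step 2: w=[0.0024, 0.0930, 0.0930, 0.0930, 0.0930, 0.1118, 0.1118, 0.1118, 0.1118, 0.1033, 0.0754]  mean=-0.4808  Neff=9.9115  idx=[1, 1, 2, 3, 4, 5, 6, 7, 8, 9, 9]

N_eff = 9.9115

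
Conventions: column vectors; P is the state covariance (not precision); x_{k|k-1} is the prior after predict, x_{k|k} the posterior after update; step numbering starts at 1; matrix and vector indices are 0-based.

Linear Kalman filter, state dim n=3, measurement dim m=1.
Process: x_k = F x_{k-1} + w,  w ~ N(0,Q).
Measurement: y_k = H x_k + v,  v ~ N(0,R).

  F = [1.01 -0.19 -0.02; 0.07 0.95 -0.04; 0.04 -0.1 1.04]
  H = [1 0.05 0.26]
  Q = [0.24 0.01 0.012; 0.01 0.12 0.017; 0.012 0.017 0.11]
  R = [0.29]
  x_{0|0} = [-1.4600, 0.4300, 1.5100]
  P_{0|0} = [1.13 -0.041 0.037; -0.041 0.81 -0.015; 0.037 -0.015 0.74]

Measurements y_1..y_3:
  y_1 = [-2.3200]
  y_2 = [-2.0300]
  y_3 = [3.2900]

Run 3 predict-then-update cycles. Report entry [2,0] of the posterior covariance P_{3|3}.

P_post[2,0] = -0.2567

step 1: x^-=[-1.5865, 0.2459, 1.4690]  P^-=[1.4364 -0.0959 0.1039; -0.0959 0.8532 -0.1011; 0.1039 -0.1011 0.9268]  S=[1.8330]  K=[0.7958; -0.0434; 0.1854]  nu=[-1.1277]  x^+=[-2.4839, 0.2948, 1.2599]  P^+=[0.2757 -0.0326 -0.1665; -0.0326 0.8498 -0.0863; -0.1665 -0.0863 0.8638]
step 2: x^-=[-2.5900, 0.0558, 1.1815]  P^-=[0.5708 -0.1461 -0.1330; -0.1461 0.8928 -0.1974; -0.1330 -0.1974 1.0576]  S=[0.8457]  K=[0.6255; -0.1807; 0.1562]  nu=[0.2500]  x^+=[-2.4336, 0.0106, 1.2205]  P^+=[0.2400 -0.0505 -0.2156; -0.0505 0.8652 -0.1735; -0.2156 -0.1735 1.0370]
step 3: x^-=[-2.4844, -0.2091, 1.1710]  P^-=[0.5433 -0.1652 -0.1703; -0.1652 0.9114 -0.2967; -0.1703 -0.2967 1.2592]  S=[0.8078]  K=[0.6074; -0.2436; 0.1760]  nu=[5.4804]  x^+=[0.8446, -1.5441, 2.1357]  P^+=[0.2452 -0.0457 -0.2567; -0.0457 0.8634 -0.2621; -0.2567 -0.2621 1.2342]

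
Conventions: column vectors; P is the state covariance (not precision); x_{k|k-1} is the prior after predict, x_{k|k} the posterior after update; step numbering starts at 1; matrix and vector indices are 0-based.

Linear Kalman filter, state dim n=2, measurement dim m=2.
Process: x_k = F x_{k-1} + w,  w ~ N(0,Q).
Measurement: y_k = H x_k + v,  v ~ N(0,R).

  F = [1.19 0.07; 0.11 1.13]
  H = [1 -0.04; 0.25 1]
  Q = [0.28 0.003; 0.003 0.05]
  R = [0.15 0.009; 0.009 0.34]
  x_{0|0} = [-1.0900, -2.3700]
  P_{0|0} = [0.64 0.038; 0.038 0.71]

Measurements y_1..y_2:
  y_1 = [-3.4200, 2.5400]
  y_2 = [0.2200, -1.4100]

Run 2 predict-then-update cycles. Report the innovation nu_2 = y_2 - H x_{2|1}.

innov = [3.6327, -2.1173]

step 1: x^-=[-1.4630, -2.7980]  P^-=[1.1961 0.1943; 0.1943 0.9738]  S=[1.3321 0.4615; 0.4615 1.4857]  K=[0.8707 0.0616; -0.1364 0.7305]  nu=[-2.0689, 5.7037]  x^+=[-2.9130, 1.6509]  P^+=[0.1310 -0.0040; -0.0040 0.2481]
step 2: x^-=[-3.3509, 1.5451]  P^-=[0.4661 0.0344; 0.0344 0.3674]  S=[0.6139 0.1449; 0.1449 0.7538]  K=[0.7434 0.0573; -0.0897 0.5161]  nu=[3.6327, -2.1173]  x^+=[-0.7717, 0.1264]  P^+=[0.1120 -0.0018; -0.0018 0.1751]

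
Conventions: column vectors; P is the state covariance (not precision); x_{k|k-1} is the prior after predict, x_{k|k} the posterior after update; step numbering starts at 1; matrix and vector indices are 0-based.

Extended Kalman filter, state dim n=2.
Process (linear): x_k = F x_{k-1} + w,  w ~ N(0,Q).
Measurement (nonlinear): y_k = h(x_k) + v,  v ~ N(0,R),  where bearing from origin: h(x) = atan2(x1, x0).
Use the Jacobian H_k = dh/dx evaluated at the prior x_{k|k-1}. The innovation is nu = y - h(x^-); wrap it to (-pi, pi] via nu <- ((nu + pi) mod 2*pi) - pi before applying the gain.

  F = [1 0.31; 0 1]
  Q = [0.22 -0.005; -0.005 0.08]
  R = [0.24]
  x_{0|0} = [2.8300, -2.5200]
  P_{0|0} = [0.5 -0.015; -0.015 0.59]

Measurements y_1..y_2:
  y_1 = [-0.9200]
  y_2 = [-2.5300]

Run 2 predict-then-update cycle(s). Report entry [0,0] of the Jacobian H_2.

H_jac[0,0] = 0.3181

step 1: x^-=[2.0488, -2.5200]  P^-=[0.7674 0.1629; 0.1629 0.6700]  H_jac=[0.2389 0.1942]  S=[0.3242]  K=[0.6631; 0.5215]  nu=[-0.0318]  x^+=[2.0277, -2.5366]  P^+=[0.6248 0.0508; 0.0508 0.5818]
step 2: x^-=[1.2413, -2.5366]  P^-=[0.9323 0.2262; 0.2262 0.6618]  H_jac=[0.3181 0.1556]  S=[0.3727]  K=[0.8899; 0.4694]  nu=[-1.4143]  x^+=[-0.0173, -3.2004]  P^+=[0.6370 0.0705; 0.0705 0.5797]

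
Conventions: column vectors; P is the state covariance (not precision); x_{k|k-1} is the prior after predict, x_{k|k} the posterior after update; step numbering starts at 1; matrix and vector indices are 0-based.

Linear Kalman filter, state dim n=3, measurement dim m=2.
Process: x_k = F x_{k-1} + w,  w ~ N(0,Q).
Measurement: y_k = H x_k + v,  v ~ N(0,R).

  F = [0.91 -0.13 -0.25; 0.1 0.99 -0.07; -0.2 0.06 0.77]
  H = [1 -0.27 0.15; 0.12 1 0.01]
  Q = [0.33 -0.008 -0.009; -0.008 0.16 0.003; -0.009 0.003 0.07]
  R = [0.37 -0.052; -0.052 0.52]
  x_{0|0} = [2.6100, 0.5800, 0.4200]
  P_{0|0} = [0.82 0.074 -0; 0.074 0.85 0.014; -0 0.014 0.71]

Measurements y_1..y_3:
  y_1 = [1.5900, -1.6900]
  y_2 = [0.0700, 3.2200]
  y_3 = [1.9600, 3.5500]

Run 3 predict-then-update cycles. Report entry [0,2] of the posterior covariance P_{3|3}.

step 1: x^-=[2.1947, 0.8058, -0.1638]  P^-=[1.0512 0.0320 -0.2972; 0.0320 1.0175 -0.0048; -0.2972 -0.0048 0.5263]  S=[1.4011 -0.1778; -0.1778 1.5595]  K=[0.7355 0.1834; -0.0919 0.6444; -0.1600 -0.0408]  nu=[-0.3626, -2.7575]  x^+=[1.4224, -0.9377, 0.0067]  P^+=[0.2887 0.0238 -0.1312; 0.0238 0.3370 -0.0021; -0.1312 -0.0021 0.4902]
step 2: x^-=[1.4146, -0.7866, -0.3356]  P^-=[0.6593 0.0167 -0.2548; 0.0167 0.5024 -0.0272; -0.2548 -0.0272 0.4130]  S=[0.9920 -0.1029; -0.1029 1.0348]  K=[0.6375 0.1535; -0.0743 0.4798; -0.1944 -0.0712]  nu=[-1.5066, 3.8402]  x^+=[1.0437, 1.1679, -0.3161]  P^+=[0.2519 0.0177 -0.1283; 0.0177 0.2514 -0.0153; -0.1283 -0.0153 0.3731]
step 3: x^-=[0.8770, 1.2827, -0.3821]  P^-=[0.6194 0.0199 -0.2218; 0.0199 0.4182 -0.0339; -0.2218 -0.0339 0.3399]  S=[0.9530 -0.0820; -0.0820 0.9507]  K=[0.6224 0.1505; -0.0654 0.4364; -0.1761 -0.0752]  nu=[1.4867, 2.1659]  x^+=[2.1281, 2.1306, -0.8068]  P^+=[0.2441 0.0177 -0.1126; 0.0177 0.2284 -0.0195; -0.1126 -0.0195 0.3071]

P_post[0,2] = -0.1126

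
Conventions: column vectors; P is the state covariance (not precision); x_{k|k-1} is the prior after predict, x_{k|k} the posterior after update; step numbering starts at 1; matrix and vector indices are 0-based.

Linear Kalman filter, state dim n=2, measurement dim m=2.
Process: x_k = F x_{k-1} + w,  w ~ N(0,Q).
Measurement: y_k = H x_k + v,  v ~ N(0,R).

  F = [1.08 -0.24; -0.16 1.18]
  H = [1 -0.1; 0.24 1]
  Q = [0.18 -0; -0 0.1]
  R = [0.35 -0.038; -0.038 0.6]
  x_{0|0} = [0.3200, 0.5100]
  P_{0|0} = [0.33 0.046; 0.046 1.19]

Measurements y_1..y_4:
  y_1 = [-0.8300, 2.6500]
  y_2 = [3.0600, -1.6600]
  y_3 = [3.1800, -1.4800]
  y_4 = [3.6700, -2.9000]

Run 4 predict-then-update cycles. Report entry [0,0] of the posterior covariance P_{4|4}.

P_post[0,0] = 0.1889

step 1: x^-=[0.2232, 0.5506]  P^-=[0.6096 -0.3336; -0.3336 1.7480]  S=[1.0438 -0.3921; -0.3921 2.2230]  K=[0.6258 0.0261; -0.2198 0.7115]  nu=[-0.9981, 2.0458]  x^+=[-0.3480, 2.2257]  P^+=[0.2121 -0.0590; -0.0590 0.4494]
step 2: x^-=[-0.9100, 2.6820]  P^-=[0.4839 -0.2414; -0.2414 0.7535]  S=[0.8897 -0.2328; -0.2328 1.2655]  K=[0.5727 0.0064; -0.2229 0.5086]  nu=[4.2382, -4.1236]  x^+=[1.4909, -0.3602]  P^+=[0.1938 -0.0644; -0.0644 0.3291]
step 3: x^-=[1.6966, -0.6636]  P^-=[0.4584 -0.2113; -0.2113 0.5876]  S=[0.8565 -0.1930; -0.1930 1.1125]  K=[0.5612 0.0063; -0.2150 0.4453]  nu=[1.4170, -1.2236]  x^+=[2.4842, -1.5130]  P^+=[0.1899 -0.0631; -0.0631 0.2905]
step 4: x^-=[3.0461, -2.1828]  P^-=[0.4509 -0.1979; -0.1979 0.5331]  S=[0.8458 -0.1763; -0.1763 1.0641]  K=[0.5582 0.0082; -0.2091 0.4217]  nu=[0.4057, -1.4482]  x^+=[3.2607, -2.8784]  P^+=[0.1889 -0.0616; -0.0616 0.2758]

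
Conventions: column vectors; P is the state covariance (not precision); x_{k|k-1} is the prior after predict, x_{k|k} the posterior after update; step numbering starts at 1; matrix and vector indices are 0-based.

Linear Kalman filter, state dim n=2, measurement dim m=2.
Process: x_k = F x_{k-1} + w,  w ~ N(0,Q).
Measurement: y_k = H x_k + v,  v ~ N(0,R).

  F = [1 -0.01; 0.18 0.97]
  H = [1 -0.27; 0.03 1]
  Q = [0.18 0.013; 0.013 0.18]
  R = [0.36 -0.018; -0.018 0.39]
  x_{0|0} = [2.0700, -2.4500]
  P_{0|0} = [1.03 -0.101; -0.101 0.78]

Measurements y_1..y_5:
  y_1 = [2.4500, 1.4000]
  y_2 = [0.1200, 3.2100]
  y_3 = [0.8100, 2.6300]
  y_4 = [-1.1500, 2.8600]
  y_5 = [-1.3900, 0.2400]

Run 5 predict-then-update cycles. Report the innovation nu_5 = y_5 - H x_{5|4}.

step 1: x^-=[2.0945, -2.0039]  P^-=[1.2121 0.0930; 0.0930 0.9120]  S=[1.5883 -0.1356; -0.1356 1.3087]  K=[0.7625 0.1779; -0.0371 0.6952]  nu=[-0.1856, 3.3411]  x^+=[2.5473, 0.3256]  P^+=[0.2840 0.0471; 0.0471 0.2704]
step 2: x^-=[2.5441, 0.7744]  P^-=[0.4631 0.1071; 0.1071 0.4601]  S=[0.7988 -0.0221; -0.0221 0.8569]  K=[0.5478 0.1553; -0.0065 0.5405]  nu=[-2.2150, 2.3593]  x^+=[1.6971, 2.0638]  P^+=[0.2064 0.0445; 0.0445 0.2096]
step 3: x^-=[1.6765, 2.3074]  P^-=[0.3856 0.0912; 0.0912 0.3994]  S=[0.7254 -0.0238; -0.0238 0.7952]  K=[0.5023 0.1443; -0.0063 0.5055]  nu=[-0.2435, 0.2723]  x^+=[1.5935, 2.4466]  P^+=[0.1894 0.0416; 0.0416 0.1960]
step 4: x^-=[1.5690, 2.6600]  P^-=[0.3686 0.0854; 0.0854 0.3851]  S=[0.7106 -0.0262; -0.0262 0.7805]  K=[0.4915 0.1401; -0.0078 0.4964]  nu=[-2.0008, 0.1529]  x^+=[0.6071, 2.7515]  P^+=[0.1853 0.0402; 0.0402 0.1925]
step 5: x^-=[0.5796, 2.7783]  P^-=[0.3645 0.0834; 0.0834 0.3812]  S=[0.7072 -0.0272; -0.0272 0.7765]  K=[0.4889 0.1387; -0.0085 0.4938]  nu=[-1.2194, -2.5557]  x^+=[-0.3710, 1.5267]  P^+=[0.1842 0.0398; 0.0398 0.1916]

innov = [-1.2194, -2.5557]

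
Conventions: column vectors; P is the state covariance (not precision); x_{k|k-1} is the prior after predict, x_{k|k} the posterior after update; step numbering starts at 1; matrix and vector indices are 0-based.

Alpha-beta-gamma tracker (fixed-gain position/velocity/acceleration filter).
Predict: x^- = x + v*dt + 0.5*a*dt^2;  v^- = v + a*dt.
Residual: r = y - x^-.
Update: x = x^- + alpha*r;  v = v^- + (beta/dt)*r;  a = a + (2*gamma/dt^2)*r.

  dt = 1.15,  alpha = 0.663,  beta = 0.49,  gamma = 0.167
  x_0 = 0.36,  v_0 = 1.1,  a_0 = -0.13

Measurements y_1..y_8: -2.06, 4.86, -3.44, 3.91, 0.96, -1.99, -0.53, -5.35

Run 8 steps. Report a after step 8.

a_post = -0.9667

step 1: x_pred=1.5390  r=-3.5990  x^+=-0.8471  v^+=-0.5830  a^+=-1.0389
step 2: x_pred=-2.2046  r=7.0646  x^+=2.4792  v^+=1.2323  a^+=0.7452
step 3: x_pred=4.3892  r=-7.8292  x^+=-0.8016  v^+=-1.2466  a^+=-1.2321
step 4: x_pred=-3.0498  r=6.9598  x^+=1.5645  v^+=0.3021  a^+=0.5257
step 5: x_pred=2.2595  r=-1.2995  x^+=1.3979  v^+=0.3529  a^+=0.1975
step 6: x_pred=1.9343  r=-3.9243  x^+=-0.6675  v^+=-1.0921  a^+=-0.7936
step 7: x_pred=-2.4483  r=1.9183  x^+=-1.1765  v^+=-1.1875  a^+=-0.3092
step 8: x_pred=-2.7465  r=-2.6035  x^+=-4.4726  v^+=-2.6523  a^+=-0.9667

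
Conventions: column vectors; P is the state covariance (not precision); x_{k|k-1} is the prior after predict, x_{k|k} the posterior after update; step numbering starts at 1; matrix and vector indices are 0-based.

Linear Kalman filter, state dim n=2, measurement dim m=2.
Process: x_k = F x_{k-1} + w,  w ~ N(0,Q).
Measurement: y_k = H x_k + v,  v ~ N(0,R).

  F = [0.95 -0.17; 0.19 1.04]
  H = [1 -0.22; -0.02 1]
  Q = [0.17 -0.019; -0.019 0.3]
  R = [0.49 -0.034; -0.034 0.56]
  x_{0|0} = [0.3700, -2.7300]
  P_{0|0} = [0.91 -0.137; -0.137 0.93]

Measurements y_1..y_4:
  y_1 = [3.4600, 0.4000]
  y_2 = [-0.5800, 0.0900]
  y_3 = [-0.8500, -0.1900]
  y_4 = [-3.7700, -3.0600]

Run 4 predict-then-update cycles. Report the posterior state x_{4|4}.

x_post = [-1.7007, -1.3118]

step 1: x^-=[0.8156, -2.7689]  P^-=[1.0624 -0.1501; -0.1501 1.2846]  S=[1.6806 -0.4886; -0.4886 1.8510]  K=[0.6768 0.0861; -0.0598 0.6798]  nu=[2.0352, 3.1852]  x^+=[2.4673, -0.7253]  P^+=[0.3357 0.0319; 0.0319 0.3834]
step 2: x^-=[2.4673, -0.2855]  P^-=[0.4738 0.0043; 0.0043 0.7394]  S=[0.9977 -0.2018; -0.2018 1.2994]  K=[0.4885 0.0719; -0.0450 0.5620]  nu=[-3.1101, 0.4248]  x^+=[0.9786, 0.0933]  P^+=[0.2432 0.0285; 0.0285 0.3168]
step 3: x^-=[0.9138, 0.2830]  P^-=[0.3894 -0.0039; -0.0039 0.6627]  S=[0.9132 -0.1915; -0.1915 1.2230]  K=[0.4398 0.0593; -0.0520 0.5338]  nu=[-1.7016, -0.4547]  x^+=[0.1385, 0.1287]  P^+=[0.2185 0.0226; 0.0226 0.3011]
step 4: x^-=[0.1097, 0.1602]  P^-=[0.3686 -0.0112; -0.0112 0.6425]  S=[0.8946 -0.1940; -0.1940 1.2031]  K=[0.4263 0.0533; -0.0567 0.5251]  nu=[-3.8444, -3.2180]  x^+=[-1.7007, -1.3118]  P^+=[0.2114 0.0196; 0.0196 0.2964]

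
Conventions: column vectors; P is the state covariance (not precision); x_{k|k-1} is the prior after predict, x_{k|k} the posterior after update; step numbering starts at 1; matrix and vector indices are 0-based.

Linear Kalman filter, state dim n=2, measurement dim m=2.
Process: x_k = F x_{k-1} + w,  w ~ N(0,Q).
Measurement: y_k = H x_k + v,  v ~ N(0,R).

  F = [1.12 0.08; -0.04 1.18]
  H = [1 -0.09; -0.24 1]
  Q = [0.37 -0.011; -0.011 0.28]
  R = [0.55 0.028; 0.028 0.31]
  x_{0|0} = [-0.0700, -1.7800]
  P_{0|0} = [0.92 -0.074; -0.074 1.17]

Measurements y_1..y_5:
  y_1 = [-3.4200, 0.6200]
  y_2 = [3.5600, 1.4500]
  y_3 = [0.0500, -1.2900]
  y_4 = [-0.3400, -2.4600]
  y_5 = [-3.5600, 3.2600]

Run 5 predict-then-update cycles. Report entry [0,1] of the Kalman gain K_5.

step 1: x^-=[-0.2208, -2.0976]  P^-=[1.5183 -0.0393; -0.0393 1.9176]  S=[2.0909 -0.5491; -0.5491 2.3339]  K=[0.7273 -0.0018; 0.1231 0.8546]  nu=[-3.3880, 2.6646]  x^+=[-2.6900, -0.2374]  P^+=[0.4106 0.1183; 0.1183 0.2968]
step 2: x^-=[-3.0317, -0.1726]  P^-=[0.9082 0.1547; 0.1547 0.6827]  S=[1.4359 -0.0934; -0.0934 0.9708]  K=[0.6225 -0.0053; 0.1089 0.6755]  nu=[6.5762, 0.8950]  x^+=[1.0569, 1.1479]  P^+=[0.3512 0.1001; 0.1001 0.2365]
step 3: x^-=[1.2756, 1.3122]  P^-=[0.8300 0.1275; 0.1275 0.6004]  S=[1.3619 -0.0950; -0.0950 0.8970]  K=[0.5999 -0.0164; 0.0990 0.6457]  nu=[-1.1075, -2.2961]  x^+=[0.6489, -0.2800]  P^+=[0.3378 0.0928; 0.0928 0.2252]
step 4: x^-=[0.7044, -0.3563]  P^-=[0.8118 0.1175; 0.1175 0.5854]  S=[1.3454 -0.0995; -0.0995 0.8857]  K=[0.5940 -0.0206; 0.0955 0.6398]  nu=[-1.0765, -1.9346]  x^+=[0.1048, -1.6968]  P^+=[0.3343 0.0905; 0.0905 0.2227]
step 5: x^-=[-0.0183, -2.0064]  P^-=[0.8069 0.1143; 0.1143 0.5821]  S=[1.3411 -0.1013; -0.1013 0.8837]  K=[0.5924 -0.0219; 0.0944 0.6385]  nu=[-3.7223, 5.2620]  x^+=[-2.3386, 1.0019]  P^+=[0.3333 0.0898; 0.0898 0.2221]

K[0,1] = -0.0219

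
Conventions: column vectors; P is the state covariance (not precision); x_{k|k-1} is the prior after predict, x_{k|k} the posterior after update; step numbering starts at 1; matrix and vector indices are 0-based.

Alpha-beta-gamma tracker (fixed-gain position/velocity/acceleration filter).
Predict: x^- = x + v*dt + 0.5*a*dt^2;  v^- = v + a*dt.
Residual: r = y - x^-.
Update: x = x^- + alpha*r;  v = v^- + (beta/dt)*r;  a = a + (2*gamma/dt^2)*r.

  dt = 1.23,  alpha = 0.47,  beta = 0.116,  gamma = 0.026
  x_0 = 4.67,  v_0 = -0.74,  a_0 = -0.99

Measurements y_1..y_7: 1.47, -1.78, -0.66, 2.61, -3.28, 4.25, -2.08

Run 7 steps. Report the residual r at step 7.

step 1: x_pred=3.0109  r=-1.5409  x^+=2.2867  v^+=-2.1030  a^+=-1.0430
step 2: x_pred=-1.0890  r=-0.6910  x^+=-1.4138  v^+=-3.4510  a^+=-1.0667
step 3: x_pred=-6.4654  r=5.8054  x^+=-3.7369  v^+=-4.2156  a^+=-0.8672
step 4: x_pred=-9.5780  r=12.1880  x^+=-3.8497  v^+=-4.1328  a^+=-0.4483
step 5: x_pred=-9.2721  r=5.9921  x^+=-6.4558  v^+=-4.1190  a^+=-0.2423
step 6: x_pred=-11.7055  r=15.9555  x^+=-4.2064  v^+=-2.9123  a^+=0.3061
step 7: x_pred=-7.5570  r=5.4770  x^+=-4.9828  v^+=-2.0193  a^+=0.4944

resid = 5.4770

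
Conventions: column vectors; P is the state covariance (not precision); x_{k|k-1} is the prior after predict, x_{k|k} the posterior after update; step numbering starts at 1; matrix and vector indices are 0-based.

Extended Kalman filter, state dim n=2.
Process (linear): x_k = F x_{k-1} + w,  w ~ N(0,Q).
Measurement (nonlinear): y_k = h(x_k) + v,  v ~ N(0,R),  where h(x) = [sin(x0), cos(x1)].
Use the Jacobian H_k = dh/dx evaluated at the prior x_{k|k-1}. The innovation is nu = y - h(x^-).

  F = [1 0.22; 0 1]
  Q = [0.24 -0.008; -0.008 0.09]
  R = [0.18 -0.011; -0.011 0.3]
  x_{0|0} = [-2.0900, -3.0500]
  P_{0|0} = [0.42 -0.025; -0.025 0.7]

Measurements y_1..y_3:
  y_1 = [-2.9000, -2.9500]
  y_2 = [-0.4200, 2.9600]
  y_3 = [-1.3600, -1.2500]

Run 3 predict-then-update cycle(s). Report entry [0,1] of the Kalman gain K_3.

step 1: x^-=[-2.7610, -3.0500]  P^-=[0.6829 0.1210; 0.1210 0.7900]  H_jac=[-0.9284 0.0000; 0.0000 0.0915]  S=[0.7686 -0.0213; -0.0213 0.3066]  K=[-0.8254 -0.0212; -0.1399 0.2260]  nu=[-2.5285, -1.9542]  x^+=[-0.6325, -3.1378]  P^+=[0.1598 0.0298; 0.0298 0.7580]
step 2: x^-=[-1.3228, -3.1378]  P^-=[0.4496 0.1886; 0.1886 0.8480]  H_jac=[0.2455 0.0000; 0.0000 0.0038]  S=[0.2071 -0.0108; -0.0108 0.3000]  K=[0.5340 0.0216; 0.2245 0.0188]  nu=[0.5494, 3.9600]  x^+=[-0.9437, -2.9402]  P^+=[0.3906 0.1638; 0.1638 0.8375]
step 3: x^-=[-1.5906, -2.9402]  P^-=[0.7432 0.3400; 0.3400 0.9275]  H_jac=[-0.0198 0.0000; 0.0000 0.2000]  S=[0.1803 -0.0123; -0.0123 0.3371]  K=[-0.0679 0.1993; 0.0004 0.5503]  nu=[-0.3602, -0.2702]  x^+=[-1.6200, -3.0891]  P^+=[0.7287 0.3026; 0.3026 0.8254]

K[0,1] = 0.1993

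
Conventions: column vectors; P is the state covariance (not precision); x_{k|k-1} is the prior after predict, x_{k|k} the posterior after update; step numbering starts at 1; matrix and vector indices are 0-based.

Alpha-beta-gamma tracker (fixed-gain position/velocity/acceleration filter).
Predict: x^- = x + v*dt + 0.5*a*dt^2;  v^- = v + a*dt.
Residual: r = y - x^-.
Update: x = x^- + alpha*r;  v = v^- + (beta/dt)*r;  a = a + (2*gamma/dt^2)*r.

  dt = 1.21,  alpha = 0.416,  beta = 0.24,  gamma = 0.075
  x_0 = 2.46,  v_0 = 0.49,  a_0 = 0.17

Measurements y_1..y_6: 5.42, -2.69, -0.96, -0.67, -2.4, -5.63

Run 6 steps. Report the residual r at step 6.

resid = 1.0816

step 1: x_pred=3.1773  r=2.2427  x^+=4.1103  v^+=1.1405  a^+=0.3998
step 2: x_pred=5.7830  r=-8.4730  x^+=2.2582  v^+=-0.0564  a^+=-0.4683
step 3: x_pred=1.8472  r=-2.8072  x^+=0.6794  v^+=-1.1798  a^+=-0.7559
step 4: x_pred=-1.3015  r=0.6315  x^+=-1.0388  v^+=-1.9692  a^+=-0.6912
step 5: x_pred=-3.9275  r=1.5275  x^+=-3.2921  v^+=-2.5026  a^+=-0.5347
step 6: x_pred=-6.7116  r=1.0816  x^+=-6.2617  v^+=-2.9350  a^+=-0.4239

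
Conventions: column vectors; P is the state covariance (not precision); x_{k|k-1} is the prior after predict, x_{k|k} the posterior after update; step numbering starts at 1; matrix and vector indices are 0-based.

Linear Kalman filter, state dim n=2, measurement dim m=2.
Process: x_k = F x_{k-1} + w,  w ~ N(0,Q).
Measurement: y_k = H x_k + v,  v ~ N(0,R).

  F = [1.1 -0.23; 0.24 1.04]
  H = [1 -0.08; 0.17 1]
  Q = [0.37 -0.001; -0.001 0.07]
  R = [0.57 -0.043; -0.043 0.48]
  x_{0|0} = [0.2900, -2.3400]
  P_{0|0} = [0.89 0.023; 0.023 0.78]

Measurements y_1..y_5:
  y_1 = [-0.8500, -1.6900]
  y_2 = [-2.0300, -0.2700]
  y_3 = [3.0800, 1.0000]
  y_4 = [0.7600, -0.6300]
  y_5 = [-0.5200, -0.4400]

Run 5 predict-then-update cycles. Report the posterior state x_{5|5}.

x_post = [0.2233, -0.3172]

step 1: x^-=[0.8572, -2.3640]  P^-=[1.4765 0.0724; 0.0724 0.9764]  S=[2.0412 0.2013; 0.2013 1.5237]  K=[0.7088 0.1186; -0.0677 0.6578]  nu=[-1.8963, 0.5283]  x^+=[-0.4243, -1.8882]  P^+=[0.3957 -0.0408; -0.0408 0.3256]
step 2: x^-=[-0.0325, -2.0655]  P^-=[0.8866 -0.0189; -0.0189 0.4246]  S=[1.4624 0.0552; 0.0552 0.9238]  K=[0.6033 0.1067; -0.0535 0.4593]  nu=[-2.1628, 1.8010]  x^+=[-1.1451, -1.1226]  P^+=[0.3367 -0.0320; -0.0320 0.2282]
step 3: x^-=[-1.0014, -1.4424]  P^-=[0.8057 -0.0015; -0.0015 0.3203]  S=[1.3780 0.0669; 0.0669 0.8231]  K=[0.5791 0.1176; -0.0387 0.3920]  nu=[3.9660, 2.6126]  x^+=[1.6023, -0.5718]  P^+=[0.3231 -0.0234; -0.0234 0.1938]
step 4: x^-=[1.8941, -0.2101]  P^-=[0.7831 0.0125; 0.0125 0.2865]  S=[1.3529 0.0795; 0.0795 0.7934]  K=[0.5707 0.1263; -0.0293 0.3667]  nu=[-1.1509, -0.7419]  x^+=[1.1436, -0.4485]  P^+=[0.3184 -0.0180; -0.0180 0.1804]
step 5: x^-=[1.3611, -0.1920]  P^-=[0.7739 0.0203; 0.0203 0.2744]  S=[1.3424 0.0866; 0.0866 0.7837]  K=[0.5668 0.1311; -0.0243 0.3573]  nu=[-1.8965, -0.4794]  x^+=[0.2233, -0.3172]  P^+=[0.3162 -0.0152; -0.0152 0.1751]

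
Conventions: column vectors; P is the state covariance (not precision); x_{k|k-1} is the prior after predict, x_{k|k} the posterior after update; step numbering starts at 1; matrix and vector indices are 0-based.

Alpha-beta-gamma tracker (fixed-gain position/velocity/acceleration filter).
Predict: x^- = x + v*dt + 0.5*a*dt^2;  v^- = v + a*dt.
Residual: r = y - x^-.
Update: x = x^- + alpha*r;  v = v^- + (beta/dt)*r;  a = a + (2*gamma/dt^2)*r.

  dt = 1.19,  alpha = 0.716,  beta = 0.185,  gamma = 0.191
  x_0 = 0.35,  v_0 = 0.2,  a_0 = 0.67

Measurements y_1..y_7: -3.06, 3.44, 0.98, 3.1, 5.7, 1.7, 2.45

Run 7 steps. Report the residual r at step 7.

resid = -1.5714

step 1: x_pred=1.0624  r=-4.1224  x^+=-1.8892  v^+=0.3564  a^+=-0.4420
step 2: x_pred=-1.7781  r=5.2181  x^+=1.9581  v^+=0.6416  a^+=0.9656
step 3: x_pred=3.4053  r=-2.4253  x^+=1.6688  v^+=1.4136  a^+=0.3113
step 4: x_pred=3.5714  r=-0.4714  x^+=3.2339  v^+=1.7108  a^+=0.1842
step 5: x_pred=5.4002  r=0.2998  x^+=5.6148  v^+=1.9766  a^+=0.2651
step 6: x_pred=8.1547  r=-6.4547  x^+=3.5331  v^+=1.2886  a^+=-1.4761
step 7: x_pred=4.0214  r=-1.5714  x^+=2.8963  v^+=-0.7123  a^+=-1.9000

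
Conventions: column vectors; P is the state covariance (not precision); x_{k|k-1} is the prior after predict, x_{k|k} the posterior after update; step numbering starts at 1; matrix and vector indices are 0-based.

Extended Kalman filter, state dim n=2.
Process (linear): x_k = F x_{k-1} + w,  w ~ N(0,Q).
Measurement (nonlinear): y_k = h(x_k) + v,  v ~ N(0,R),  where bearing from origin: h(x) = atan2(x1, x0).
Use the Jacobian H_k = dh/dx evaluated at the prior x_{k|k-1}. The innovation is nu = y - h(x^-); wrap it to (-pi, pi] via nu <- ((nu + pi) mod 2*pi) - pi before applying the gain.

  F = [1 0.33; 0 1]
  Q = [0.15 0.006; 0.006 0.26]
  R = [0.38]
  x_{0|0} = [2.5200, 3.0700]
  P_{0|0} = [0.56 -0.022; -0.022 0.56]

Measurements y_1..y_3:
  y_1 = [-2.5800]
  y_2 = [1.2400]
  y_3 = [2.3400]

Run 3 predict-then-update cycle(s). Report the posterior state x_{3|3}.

step 1: x^-=[3.5331, 3.0700]  P^-=[0.7565 0.1688; 0.1688 0.8200]  H_jac=[-0.1401 0.1613]  S=[0.4086]  K=[-0.1928; 0.2658]  nu=[2.9878]  x^+=[2.9569, 3.8641]  P^+=[0.7413 0.1897; 0.1897 0.7911]
step 2: x^-=[4.2321, 3.8641]  P^-=[1.1027 0.4568; 0.4568 1.0511]  H_jac=[-0.1177 0.1289]  S=[0.3989]  K=[-0.1777; 0.2048]  nu=[0.5000]  x^+=[4.1433, 3.9665]  P^+=[1.0901 0.4713; 0.4713 1.0344]
step 3: x^-=[5.4522, 3.9665]  P^-=[1.6638 0.8187; 0.8187 1.2944]  H_jac=[-0.0873 0.1199]  S=[0.3942]  K=[-0.1192; 0.2126]  nu=[1.7110]  x^+=[5.2483, 4.3304]  P^+=[1.6582 0.8287; 0.8287 1.2766]

x_post = [5.2483, 4.3304]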